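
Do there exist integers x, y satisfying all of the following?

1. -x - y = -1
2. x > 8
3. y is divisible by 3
Yes

Take x = 10, y = -9. Substituting into each constraint:
  (1) (-10) + 9 = -1 ✓
  (2) 10 > 8 ✓
  (3) -9 = 3 × -3, remainder 0 ✓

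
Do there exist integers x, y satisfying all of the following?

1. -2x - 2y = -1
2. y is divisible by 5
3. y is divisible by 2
No

Even the single constraint (-2x - 2y = -1) is infeasible over the integers.

  - -2x - 2y = -1: every term on the left is divisible by 2, so the LHS ≡ 0 (mod 2), but the RHS -1 is not — no integer solution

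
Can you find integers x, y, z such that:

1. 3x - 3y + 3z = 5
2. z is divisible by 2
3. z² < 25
No

Even the single constraint (3x - 3y + 3z = 5) is infeasible over the integers.

  - 3x - 3y + 3z = 5: every term on the left is divisible by 3, so the LHS ≡ 0 (mod 3), but the RHS 5 is not — no integer solution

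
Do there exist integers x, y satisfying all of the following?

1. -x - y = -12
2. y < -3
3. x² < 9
No

The full constraint system is jointly infeasible over the integers. Each constraint and what it forces:

  - -x - y = -12: is a linear equation tying the variables together
  - y < -3: bounds one variable relative to a constant
  - x² < 9: restricts x to |x| ≤ 2

Range argument: with x ∈ [-2, 2], y ∈ [−∞, -4], the left side of the equation is at least 2, but the right side is -12 < 2. No integer solution exists.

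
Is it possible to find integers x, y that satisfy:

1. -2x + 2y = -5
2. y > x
No

Even the single constraint (-2x + 2y = -5) is infeasible over the integers.

  - -2x + 2y = -5: every term on the left is divisible by 2, so the LHS ≡ 0 (mod 2), but the RHS -5 is not — no integer solution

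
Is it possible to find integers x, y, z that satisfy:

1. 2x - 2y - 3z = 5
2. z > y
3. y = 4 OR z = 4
Yes

Take x = 14, y = 4, z = 5. Substituting into each constraint:
  (1) 2(14) - 2(4) - 3(5) = 5 ✓
  (2) 5 > 4 ✓
  (3) y = 4, target 4 ✓ (first branch holds)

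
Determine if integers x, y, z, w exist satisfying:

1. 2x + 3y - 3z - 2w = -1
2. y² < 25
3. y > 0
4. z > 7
Yes

Take x = 0, y = 1, z = 8, w = -10. Substituting into each constraint:
  (1) 2(0) + 3(1) - 3(8) - 2(-10) = -1 ✓
  (2) y² = (1)² = 1, and 1 < 25 ✓
  (3) 1 > 0 ✓
  (4) 8 > 7 ✓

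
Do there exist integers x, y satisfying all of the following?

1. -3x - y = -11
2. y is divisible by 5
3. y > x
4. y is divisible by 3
No

A contradictory subset is {-3x - y = -11, y is divisible by 3}. No integer assignment can satisfy these jointly:

  - -3x - y = -11: is a linear equation tying the variables together
  - y is divisible by 3: restricts y to multiples of 3

Modular obstruction: writing y = 3y', every remaining term of the linear equation is divisible by 3, so the left side is ≡ 0 (mod 3); but the right side -11 ≡ 1 (mod 3). No integers can satisfy it.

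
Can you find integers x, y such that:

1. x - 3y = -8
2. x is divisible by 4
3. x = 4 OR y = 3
Yes

Take x = 4, y = 4. Substituting into each constraint:
  (1) 4 - 3(4) = -8 ✓
  (2) 4 = 4 × 1, remainder 0 ✓
  (3) x = 4, target 4 ✓ (first branch holds)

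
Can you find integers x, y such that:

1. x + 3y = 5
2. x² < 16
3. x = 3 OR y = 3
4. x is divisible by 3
No

A contradictory subset is {x + 3y = 5, x = 3 OR y = 3, x is divisible by 3}. No integer assignment can satisfy these jointly:

  - x + 3y = 5: is a linear equation tying the variables together
  - x = 3 OR y = 3: forces a choice: either x = 3 or y = 3
  - x is divisible by 3: restricts x to multiples of 3

Modular obstruction: writing x = 3x', every remaining term of the linear equation is divisible by 3, so the left side is ≡ 0 (mod 3); but the right side 5 ≡ 2 (mod 3). No integers can satisfy it.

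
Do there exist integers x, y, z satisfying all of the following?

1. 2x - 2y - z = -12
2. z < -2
Yes

Take x = -8, y = 0, z = -4. Substituting into each constraint:
  (1) 2(-8) - 2(0) + 4 = -12 ✓
  (2) -4 < -2 ✓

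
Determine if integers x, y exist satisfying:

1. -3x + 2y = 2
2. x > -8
Yes

Take x = 0, y = 1. Substituting into each constraint:
  (1) -3(0) + 2(1) = 2 ✓
  (2) 0 > -8 ✓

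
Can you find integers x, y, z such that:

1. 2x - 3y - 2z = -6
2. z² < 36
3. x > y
Yes

Take x = 1, y = 0, z = 4. Substituting into each constraint:
  (1) 2(1) - 3(0) - 2(4) = -6 ✓
  (2) z² = (4)² = 16, and 16 < 36 ✓
  (3) 1 > 0 ✓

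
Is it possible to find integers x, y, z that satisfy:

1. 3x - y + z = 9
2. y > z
Yes

Take x = 4, y = 3, z = 0. Substituting into each constraint:
  (1) 3(4) + (-3) + 0 = 9 ✓
  (2) 3 > 0 ✓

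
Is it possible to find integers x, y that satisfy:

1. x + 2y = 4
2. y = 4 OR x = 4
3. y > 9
No

The full constraint system is jointly infeasible over the integers. Each constraint and what it forces:

  - x + 2y = 4: is a linear equation tying the variables together
  - y = 4 OR x = 4: forces a choice: either y = 4 or x = 4
  - y > 9: bounds one variable relative to a constant

Split on the disjunction (y = 4 OR x = 4):
  • If y = 4: this contradicts the bound y ≥ 10.
  • If x = 4: the equation forces y = 0, which contradicts the bound y ≥ 10.
Both branches are infeasible, so the system has no integer solution.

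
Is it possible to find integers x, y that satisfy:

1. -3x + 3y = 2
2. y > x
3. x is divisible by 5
No

Even the single constraint (-3x + 3y = 2) is infeasible over the integers.

  - -3x + 3y = 2: every term on the left is divisible by 3, so the LHS ≡ 0 (mod 3), but the RHS 2 is not — no integer solution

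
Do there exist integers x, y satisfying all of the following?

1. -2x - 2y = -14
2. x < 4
Yes

Take x = 0, y = 7. Substituting into each constraint:
  (1) -2(0) - 2(7) = -14 ✓
  (2) 0 < 4 ✓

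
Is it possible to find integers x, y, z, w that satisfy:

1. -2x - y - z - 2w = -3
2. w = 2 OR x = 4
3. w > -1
Yes

Take x = 4, y = -11, z = 0, w = 3. Substituting into each constraint:
  (1) -2(4) + 11 + 0 - 2(3) = -3 ✓
  (2) x = 4, target 4 ✓ (second branch holds)
  (3) 3 > -1 ✓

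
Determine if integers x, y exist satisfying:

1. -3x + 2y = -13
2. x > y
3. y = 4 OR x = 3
Yes

Take x = 7, y = 4. Substituting into each constraint:
  (1) -3(7) + 2(4) = -13 ✓
  (2) 7 > 4 ✓
  (3) y = 4, target 4 ✓ (first branch holds)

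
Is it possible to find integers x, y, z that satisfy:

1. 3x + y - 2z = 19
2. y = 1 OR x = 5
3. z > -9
Yes

Take x = 5, y = 4, z = 0. Substituting into each constraint:
  (1) 3(5) + 4 - 2(0) = 19 ✓
  (2) x = 5, target 5 ✓ (second branch holds)
  (3) 0 > -9 ✓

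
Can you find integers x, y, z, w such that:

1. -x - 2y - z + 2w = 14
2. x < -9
Yes

Take x = -10, y = -2, z = 0, w = 0. Substituting into each constraint:
  (1) 10 - 2(-2) + 0 + 2(0) = 14 ✓
  (2) -10 < -9 ✓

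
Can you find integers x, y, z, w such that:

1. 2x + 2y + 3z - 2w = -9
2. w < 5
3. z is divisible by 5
Yes

Take x = -7, y = -1, z = 5, w = 4. Substituting into each constraint:
  (1) 2(-7) + 2(-1) + 3(5) - 2(4) = -9 ✓
  (2) 4 < 5 ✓
  (3) 5 = 5 × 1, remainder 0 ✓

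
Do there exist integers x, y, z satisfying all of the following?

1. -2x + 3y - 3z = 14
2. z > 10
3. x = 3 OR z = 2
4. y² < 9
No

A contradictory subset is {-2x + 3y - 3z = 14, z > 10, x = 3 OR z = 2}. No integer assignment can satisfy these jointly:

  - -2x + 3y - 3z = 14: is a linear equation tying the variables together
  - z > 10: bounds one variable relative to a constant
  - x = 3 OR z = 2: forces a choice: either x = 3 or z = 2

Split on the disjunction (x = 3 OR z = 2):
  • If x = 3: with x = 3, every remaining term of the linear equation is divisible by 3, so the left side is ≡ 0 (mod 3); but the right side 20 ≡ 2 (mod 3). No integers can satisfy it.
  • If z = 2: this contradicts the bound z ≥ 11.
Both branches are infeasible, so the system has no integer solution.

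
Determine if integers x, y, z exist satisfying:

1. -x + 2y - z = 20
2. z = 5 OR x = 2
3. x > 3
Yes

Take x = 5, y = 15, z = 5. Substituting into each constraint:
  (1) (-5) + 2(15) + (-5) = 20 ✓
  (2) z = 5, target 5 ✓ (first branch holds)
  (3) 5 > 3 ✓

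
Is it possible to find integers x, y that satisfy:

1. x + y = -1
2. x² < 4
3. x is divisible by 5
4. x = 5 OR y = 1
No

The full constraint system is jointly infeasible over the integers. Each constraint and what it forces:

  - x + y = -1: is a linear equation tying the variables together
  - x² < 4: restricts x to |x| ≤ 1
  - x is divisible by 5: restricts x to multiples of 5
  - x = 5 OR y = 1: forces a choice: either x = 5 or y = 1

Split on the disjunction (x = 5 OR y = 1):
  • If x = 5: this contradicts x² < 4, which requires |x| ≤ 1.
  • If y = 1: with y = 1, writing x = 5x', every remaining term of the linear equation is divisible by 5, so the left side is ≡ 0 (mod 5); but the right side -2 ≡ 3 (mod 5). No integers can satisfy it.
Both branches are infeasible, so the system has no integer solution.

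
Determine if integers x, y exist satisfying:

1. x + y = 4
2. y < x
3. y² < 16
Yes

Take x = 3, y = 1. Substituting into each constraint:
  (1) 3 + 1 = 4 ✓
  (2) 1 < 3 ✓
  (3) y² = (1)² = 1, and 1 < 16 ✓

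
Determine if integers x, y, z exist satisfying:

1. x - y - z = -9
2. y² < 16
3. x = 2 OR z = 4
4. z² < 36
Yes

Take x = -3, y = 2, z = 4. Substituting into each constraint:
  (1) (-3) + (-2) + (-4) = -9 ✓
  (2) y² = (2)² = 4, and 4 < 16 ✓
  (3) z = 4, target 4 ✓ (second branch holds)
  (4) z² = (4)² = 16, and 16 < 36 ✓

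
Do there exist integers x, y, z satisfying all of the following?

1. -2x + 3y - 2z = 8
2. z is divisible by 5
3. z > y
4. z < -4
Yes

Take x = -8, y = -6, z = -5. Substituting into each constraint:
  (1) -2(-8) + 3(-6) - 2(-5) = 8 ✓
  (2) -5 = 5 × -1, remainder 0 ✓
  (3) -5 > -6 ✓
  (4) -5 < -4 ✓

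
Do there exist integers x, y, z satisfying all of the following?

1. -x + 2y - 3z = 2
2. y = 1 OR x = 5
Yes

Take x = 0, y = 1, z = 0. Substituting into each constraint:
  (1) 0 + 2(1) - 3(0) = 2 ✓
  (2) y = 1, target 1 ✓ (first branch holds)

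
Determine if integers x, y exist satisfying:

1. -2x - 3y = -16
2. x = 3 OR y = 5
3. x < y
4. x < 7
No

A contradictory subset is {-2x - 3y = -16, x = 3 OR y = 5, x < y}. No integer assignment can satisfy these jointly:

  - -2x - 3y = -16: is a linear equation tying the variables together
  - x = 3 OR y = 5: forces a choice: either x = 3 or y = 5
  - x < y: bounds one variable relative to another variable

Split on the disjunction (x = 3 OR y = 5):
  • If x = 3: with x = 3, every remaining term of the linear equation is divisible by 3, so the left side is ≡ 0 (mod 3); but the right side -10 ≡ 2 (mod 3). No integers can satisfy it.
  • If y = 5: with y = 5, every remaining term of the linear equation is divisible by 2, so the left side is ≡ 0 (mod 2); but the right side -1 ≡ 1 (mod 2). No integers can satisfy it.
Both branches are infeasible, so the system has no integer solution.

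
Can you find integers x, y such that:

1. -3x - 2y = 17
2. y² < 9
Yes

Take x = -7, y = 2. Substituting into each constraint:
  (1) -3(-7) - 2(2) = 17 ✓
  (2) y² = (2)² = 4, and 4 < 9 ✓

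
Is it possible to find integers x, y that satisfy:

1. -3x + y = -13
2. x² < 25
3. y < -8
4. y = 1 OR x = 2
No

A contradictory subset is {-3x + y = -13, y < -8, y = 1 OR x = 2}. No integer assignment can satisfy these jointly:

  - -3x + y = -13: is a linear equation tying the variables together
  - y < -8: bounds one variable relative to a constant
  - y = 1 OR x = 2: forces a choice: either y = 1 or x = 2

Split on the disjunction (y = 1 OR x = 2):
  • If y = 1: this contradicts the bound y ≤ -9.
  • If x = 2: the equation forces y = -7, which contradicts the bound y ≤ -9.
Both branches are infeasible, so the system has no integer solution.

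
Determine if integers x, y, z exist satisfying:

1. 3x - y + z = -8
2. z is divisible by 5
Yes

Take x = 0, y = 8, z = 0. Substituting into each constraint:
  (1) 3(0) + (-8) + 0 = -8 ✓
  (2) 0 = 5 × 0, remainder 0 ✓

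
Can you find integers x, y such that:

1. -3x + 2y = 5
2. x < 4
Yes

Take x = -1, y = 1. Substituting into each constraint:
  (1) -3(-1) + 2(1) = 5 ✓
  (2) -1 < 4 ✓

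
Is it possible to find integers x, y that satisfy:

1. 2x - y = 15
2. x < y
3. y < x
No

A contradictory subset is {x < y, y < x}. No integer assignment can satisfy these jointly:

  - x < y: bounds one variable relative to another variable
  - y < x: bounds one variable relative to another variable

Direct contradiction: y > x and x > y cannot both hold.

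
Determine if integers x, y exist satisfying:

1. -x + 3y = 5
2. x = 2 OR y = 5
Yes

Take x = 10, y = 5. Substituting into each constraint:
  (1) (-10) + 3(5) = 5 ✓
  (2) y = 5, target 5 ✓ (second branch holds)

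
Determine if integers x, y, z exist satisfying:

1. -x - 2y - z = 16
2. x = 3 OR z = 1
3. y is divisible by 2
Yes

Take x = 3, y = 0, z = -19. Substituting into each constraint:
  (1) (-3) - 2(0) + 19 = 16 ✓
  (2) x = 3, target 3 ✓ (first branch holds)
  (3) 0 = 2 × 0, remainder 0 ✓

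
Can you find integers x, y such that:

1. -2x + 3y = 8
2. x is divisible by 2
Yes

Take x = 2, y = 4. Substituting into each constraint:
  (1) -2(2) + 3(4) = 8 ✓
  (2) 2 = 2 × 1, remainder 0 ✓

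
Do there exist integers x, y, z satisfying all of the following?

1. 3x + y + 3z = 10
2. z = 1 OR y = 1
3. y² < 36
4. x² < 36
Yes

Take x = 3, y = -2, z = 1. Substituting into each constraint:
  (1) 3(3) + (-2) + 3(1) = 10 ✓
  (2) z = 1, target 1 ✓ (first branch holds)
  (3) y² = (-2)² = 4, and 4 < 36 ✓
  (4) x² = (3)² = 9, and 9 < 36 ✓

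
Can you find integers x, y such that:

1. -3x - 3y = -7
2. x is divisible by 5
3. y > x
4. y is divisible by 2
No

Even the single constraint (-3x - 3y = -7) is infeasible over the integers.

  - -3x - 3y = -7: every term on the left is divisible by 3, so the LHS ≡ 0 (mod 3), but the RHS -7 is not — no integer solution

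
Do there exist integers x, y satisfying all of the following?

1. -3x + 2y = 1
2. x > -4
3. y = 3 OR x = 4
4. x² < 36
No

A contradictory subset is {-3x + 2y = 1, y = 3 OR x = 4}. No integer assignment can satisfy these jointly:

  - -3x + 2y = 1: is a linear equation tying the variables together
  - y = 3 OR x = 4: forces a choice: either y = 3 or x = 4

Split on the disjunction (y = 3 OR x = 4):
  • If y = 3: with y = 3, every remaining term of the linear equation is divisible by 3, so the left side is ≡ 0 (mod 3); but the right side -5 ≡ 1 (mod 3). No integers can satisfy it.
  • If x = 4: with x = 4, every remaining term of the linear equation is divisible by 2, so the left side is ≡ 0 (mod 2); but the right side 13 ≡ 1 (mod 2). No integers can satisfy it.
Both branches are infeasible, so the system has no integer solution.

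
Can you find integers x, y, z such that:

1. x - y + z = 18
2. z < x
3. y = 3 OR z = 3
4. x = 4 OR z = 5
Yes

Take x = 4, y = -11, z = 3. Substituting into each constraint:
  (1) 4 + 11 + 3 = 18 ✓
  (2) 3 < 4 ✓
  (3) z = 3, target 3 ✓ (second branch holds)
  (4) x = 4, target 4 ✓ (first branch holds)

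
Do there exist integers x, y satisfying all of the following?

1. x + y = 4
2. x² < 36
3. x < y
Yes

Take x = 1, y = 3. Substituting into each constraint:
  (1) 1 + 3 = 4 ✓
  (2) x² = (1)² = 1, and 1 < 36 ✓
  (3) 1 < 3 ✓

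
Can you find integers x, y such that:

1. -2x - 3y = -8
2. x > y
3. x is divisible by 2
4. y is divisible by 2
Yes

Take x = 4, y = 0. Substituting into each constraint:
  (1) -2(4) - 3(0) = -8 ✓
  (2) 4 > 0 ✓
  (3) 4 = 2 × 2, remainder 0 ✓
  (4) 0 = 2 × 0, remainder 0 ✓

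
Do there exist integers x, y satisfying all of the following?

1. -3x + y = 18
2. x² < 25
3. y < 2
No

The full constraint system is jointly infeasible over the integers. Each constraint and what it forces:

  - -3x + y = 18: is a linear equation tying the variables together
  - x² < 25: restricts x to |x| ≤ 4
  - y < 2: bounds one variable relative to a constant

Range argument: with x ∈ [-4, 4], y ∈ [−∞, 1], the left side of the equation is at most 13, but the right side is 18 > 13. No integer solution exists.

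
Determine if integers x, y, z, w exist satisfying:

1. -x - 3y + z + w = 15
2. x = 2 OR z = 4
Yes

Take x = 2, y = 0, z = 3, w = 14. Substituting into each constraint:
  (1) (-2) - 3(0) + 3 + 14 = 15 ✓
  (2) x = 2, target 2 ✓ (first branch holds)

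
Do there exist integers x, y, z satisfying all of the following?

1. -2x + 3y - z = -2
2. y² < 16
Yes

Take x = 1, y = 0, z = 0. Substituting into each constraint:
  (1) -2(1) + 3(0) + 0 = -2 ✓
  (2) y² = (0)² = 0, and 0 < 16 ✓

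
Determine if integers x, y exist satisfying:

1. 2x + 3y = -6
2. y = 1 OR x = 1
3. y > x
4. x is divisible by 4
No

A contradictory subset is {2x + 3y = -6, y = 1 OR x = 1, y > x}. No integer assignment can satisfy these jointly:

  - 2x + 3y = -6: is a linear equation tying the variables together
  - y = 1 OR x = 1: forces a choice: either y = 1 or x = 1
  - y > x: bounds one variable relative to another variable

Split on the disjunction (y = 1 OR x = 1):
  • If y = 1: with y = 1, every remaining term of the linear equation is divisible by 2, so the left side is ≡ 0 (mod 2); but the right side -9 ≡ 1 (mod 2). No integers can satisfy it.
  • If x = 1: with x = 1, every remaining term of the linear equation is divisible by 3, so the left side is ≡ 0 (mod 3); but the right side -8 ≡ 1 (mod 3). No integers can satisfy it.
Both branches are infeasible, so the system has no integer solution.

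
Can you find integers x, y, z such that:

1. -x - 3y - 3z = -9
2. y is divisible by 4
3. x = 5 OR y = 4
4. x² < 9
Yes

Take x = 0, y = 4, z = -1. Substituting into each constraint:
  (1) 0 - 3(4) - 3(-1) = -9 ✓
  (2) 4 = 4 × 1, remainder 0 ✓
  (3) y = 4, target 4 ✓ (second branch holds)
  (4) x² = (0)² = 0, and 0 < 9 ✓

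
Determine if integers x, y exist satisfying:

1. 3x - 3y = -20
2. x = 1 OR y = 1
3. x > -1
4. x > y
No

Even the single constraint (3x - 3y = -20) is infeasible over the integers.

  - 3x - 3y = -20: every term on the left is divisible by 3, so the LHS ≡ 0 (mod 3), but the RHS -20 is not — no integer solution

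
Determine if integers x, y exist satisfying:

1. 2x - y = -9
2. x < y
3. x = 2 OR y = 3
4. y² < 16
Yes

Take x = -3, y = 3. Substituting into each constraint:
  (1) 2(-3) + (-3) = -9 ✓
  (2) -3 < 3 ✓
  (3) y = 3, target 3 ✓ (second branch holds)
  (4) y² = (3)² = 9, and 9 < 16 ✓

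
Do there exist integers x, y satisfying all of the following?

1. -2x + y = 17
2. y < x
Yes

Take x = -18, y = -19. Substituting into each constraint:
  (1) -2(-18) + (-19) = 17 ✓
  (2) -19 < -18 ✓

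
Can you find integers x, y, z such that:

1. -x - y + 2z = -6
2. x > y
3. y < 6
Yes

Take x = 2, y = 0, z = -2. Substituting into each constraint:
  (1) (-2) + 0 + 2(-2) = -6 ✓
  (2) 2 > 0 ✓
  (3) 0 < 6 ✓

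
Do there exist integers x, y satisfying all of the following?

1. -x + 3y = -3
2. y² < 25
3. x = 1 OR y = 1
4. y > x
No

A contradictory subset is {-x + 3y = -3, x = 1 OR y = 1, y > x}. No integer assignment can satisfy these jointly:

  - -x + 3y = -3: is a linear equation tying the variables together
  - x = 1 OR y = 1: forces a choice: either x = 1 or y = 1
  - y > x: bounds one variable relative to another variable

Split on the disjunction (x = 1 OR y = 1):
  • If x = 1: with x = 1, every remaining term of the linear equation is divisible by 3, so the left side is ≡ 0 (mod 3); but the right side -2 ≡ 1 (mod 3). No integers can satisfy it.
  • If y = 1: the equation forces x = 6, giving (y, x) = (1, 6), which violates y > x.
Both branches are infeasible, so the system has no integer solution.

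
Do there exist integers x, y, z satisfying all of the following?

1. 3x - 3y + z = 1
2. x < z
Yes

Take x = 0, y = 0, z = 1. Substituting into each constraint:
  (1) 3(0) - 3(0) + 1 = 1 ✓
  (2) 0 < 1 ✓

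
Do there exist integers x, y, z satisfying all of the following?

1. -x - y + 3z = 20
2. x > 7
Yes

Take x = 8, y = -28, z = 0. Substituting into each constraint:
  (1) (-8) + 28 + 3(0) = 20 ✓
  (2) 8 > 7 ✓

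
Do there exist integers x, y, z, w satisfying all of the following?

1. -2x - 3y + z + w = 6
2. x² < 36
Yes

Take x = -3, y = 0, z = 0, w = 0. Substituting into each constraint:
  (1) -2(-3) - 3(0) + 0 + 0 = 6 ✓
  (2) x² = (-3)² = 9, and 9 < 36 ✓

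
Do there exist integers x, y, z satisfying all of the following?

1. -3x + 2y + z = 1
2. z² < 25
Yes

Take x = 1, y = 2, z = 0. Substituting into each constraint:
  (1) -3(1) + 2(2) + 0 = 1 ✓
  (2) z² = (0)² = 0, and 0 < 25 ✓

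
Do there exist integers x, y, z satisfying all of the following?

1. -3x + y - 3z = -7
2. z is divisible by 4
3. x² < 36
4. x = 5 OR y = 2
Yes

Take x = 3, y = 2, z = 0. Substituting into each constraint:
  (1) -3(3) + 2 - 3(0) = -7 ✓
  (2) 0 = 4 × 0, remainder 0 ✓
  (3) x² = (3)² = 9, and 9 < 36 ✓
  (4) y = 2, target 2 ✓ (second branch holds)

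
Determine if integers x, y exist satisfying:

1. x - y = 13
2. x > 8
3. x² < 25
No

A contradictory subset is {x > 8, x² < 25}. No integer assignment can satisfy these jointly:

  - x > 8: bounds one variable relative to a constant
  - x² < 25: restricts x to |x| ≤ 4

Direct contradiction: the bounds on x require x ≥ 9 and x ≤ 4 simultaneously, which is empty.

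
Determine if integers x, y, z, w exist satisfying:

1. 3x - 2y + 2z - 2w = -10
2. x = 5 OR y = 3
Yes

Take x = 6, y = 3, z = 0, w = 11. Substituting into each constraint:
  (1) 3(6) - 2(3) + 2(0) - 2(11) = -10 ✓
  (2) y = 3, target 3 ✓ (second branch holds)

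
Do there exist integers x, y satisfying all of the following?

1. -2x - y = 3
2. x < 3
Yes

Take x = -2, y = 1. Substituting into each constraint:
  (1) -2(-2) + (-1) = 3 ✓
  (2) -2 < 3 ✓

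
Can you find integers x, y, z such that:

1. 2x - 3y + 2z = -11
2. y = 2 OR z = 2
Yes

Take x = -6, y = 1, z = 2. Substituting into each constraint:
  (1) 2(-6) - 3(1) + 2(2) = -11 ✓
  (2) z = 2, target 2 ✓ (second branch holds)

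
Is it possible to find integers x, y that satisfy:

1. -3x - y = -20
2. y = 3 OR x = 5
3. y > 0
Yes

Take x = 5, y = 5. Substituting into each constraint:
  (1) -3(5) + (-5) = -20 ✓
  (2) x = 5, target 5 ✓ (second branch holds)
  (3) 5 > 0 ✓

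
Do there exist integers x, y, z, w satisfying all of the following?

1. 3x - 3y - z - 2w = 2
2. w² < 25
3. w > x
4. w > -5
Yes

Take x = -1, y = 0, z = -5, w = 0. Substituting into each constraint:
  (1) 3(-1) - 3(0) + 5 - 2(0) = 2 ✓
  (2) w² = (0)² = 0, and 0 < 25 ✓
  (3) 0 > -1 ✓
  (4) 0 > -5 ✓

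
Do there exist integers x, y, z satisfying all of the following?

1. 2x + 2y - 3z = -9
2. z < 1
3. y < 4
Yes

Take x = -6, y = 0, z = -1. Substituting into each constraint:
  (1) 2(-6) + 2(0) - 3(-1) = -9 ✓
  (2) -1 < 1 ✓
  (3) 0 < 4 ✓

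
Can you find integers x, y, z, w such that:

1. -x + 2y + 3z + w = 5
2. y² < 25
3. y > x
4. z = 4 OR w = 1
Yes

Take x = 0, y = 1, z = 4, w = -9. Substituting into each constraint:
  (1) 0 + 2(1) + 3(4) + (-9) = 5 ✓
  (2) y² = (1)² = 1, and 1 < 25 ✓
  (3) 1 > 0 ✓
  (4) z = 4, target 4 ✓ (first branch holds)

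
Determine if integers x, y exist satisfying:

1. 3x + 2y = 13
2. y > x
Yes

Take x = 1, y = 5. Substituting into each constraint:
  (1) 3(1) + 2(5) = 13 ✓
  (2) 5 > 1 ✓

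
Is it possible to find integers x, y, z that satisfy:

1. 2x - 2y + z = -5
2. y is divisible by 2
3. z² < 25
Yes

Take x = -3, y = 0, z = 1. Substituting into each constraint:
  (1) 2(-3) - 2(0) + 1 = -5 ✓
  (2) 0 = 2 × 0, remainder 0 ✓
  (3) z² = (1)² = 1, and 1 < 25 ✓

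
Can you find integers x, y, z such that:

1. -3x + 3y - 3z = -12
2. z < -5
Yes

Take x = 0, y = -10, z = -6. Substituting into each constraint:
  (1) -3(0) + 3(-10) - 3(-6) = -12 ✓
  (2) -6 < -5 ✓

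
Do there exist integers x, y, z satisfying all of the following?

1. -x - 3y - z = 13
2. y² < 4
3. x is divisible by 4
Yes

Take x = 0, y = 0, z = -13. Substituting into each constraint:
  (1) 0 - 3(0) + 13 = 13 ✓
  (2) y² = (0)² = 0, and 0 < 4 ✓
  (3) 0 = 4 × 0, remainder 0 ✓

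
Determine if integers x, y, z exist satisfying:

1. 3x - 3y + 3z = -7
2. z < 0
No

Even the single constraint (3x - 3y + 3z = -7) is infeasible over the integers.

  - 3x - 3y + 3z = -7: every term on the left is divisible by 3, so the LHS ≡ 0 (mod 3), but the RHS -7 is not — no integer solution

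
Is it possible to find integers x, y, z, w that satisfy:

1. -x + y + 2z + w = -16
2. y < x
Yes

Take x = 2, y = 0, z = -7, w = 0. Substituting into each constraint:
  (1) (-2) + 0 + 2(-7) + 0 = -16 ✓
  (2) 0 < 2 ✓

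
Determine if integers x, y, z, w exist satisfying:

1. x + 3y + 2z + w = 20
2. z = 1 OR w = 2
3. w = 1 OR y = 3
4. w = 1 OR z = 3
Yes

Take x = 3, y = 3, z = 3, w = 2. Substituting into each constraint:
  (1) 3 + 3(3) + 2(3) + 2 = 20 ✓
  (2) w = 2, target 2 ✓ (second branch holds)
  (3) y = 3, target 3 ✓ (second branch holds)
  (4) z = 3, target 3 ✓ (second branch holds)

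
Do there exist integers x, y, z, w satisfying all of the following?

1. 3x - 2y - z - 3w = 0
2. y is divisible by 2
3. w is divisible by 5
Yes

Take x = 0, y = 0, z = 0, w = 0. Substituting into each constraint:
  (1) 3(0) - 2(0) + 0 - 3(0) = 0 ✓
  (2) 0 = 2 × 0, remainder 0 ✓
  (3) 0 = 5 × 0, remainder 0 ✓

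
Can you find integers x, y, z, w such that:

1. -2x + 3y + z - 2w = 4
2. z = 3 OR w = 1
Yes

Take x = 0, y = -1, z = 3, w = -2. Substituting into each constraint:
  (1) -2(0) + 3(-1) + 3 - 2(-2) = 4 ✓
  (2) z = 3, target 3 ✓ (first branch holds)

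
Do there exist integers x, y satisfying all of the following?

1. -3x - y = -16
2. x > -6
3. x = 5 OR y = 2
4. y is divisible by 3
No

A contradictory subset is {-3x - y = -16, y is divisible by 3}. No integer assignment can satisfy these jointly:

  - -3x - y = -16: is a linear equation tying the variables together
  - y is divisible by 3: restricts y to multiples of 3

Modular obstruction: writing y = 3y', every remaining term of the linear equation is divisible by 3, so the left side is ≡ 0 (mod 3); but the right side -16 ≡ 2 (mod 3). No integers can satisfy it.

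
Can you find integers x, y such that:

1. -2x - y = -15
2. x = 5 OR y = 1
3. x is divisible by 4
No

The full constraint system is jointly infeasible over the integers. Each constraint and what it forces:

  - -2x - y = -15: is a linear equation tying the variables together
  - x = 5 OR y = 1: forces a choice: either x = 5 or y = 1
  - x is divisible by 4: restricts x to multiples of 4

Split on the disjunction (x = 5 OR y = 1):
  • If x = 5: this contradicts the divisibility constraint — 5 is not a multiple of 4.
  • If y = 1: with y = 1, writing x = 4x', every remaining term of the linear equation is divisible by 8, so the left side is ≡ 0 (mod 8); but the right side -14 ≡ 2 (mod 8). No integers can satisfy it.
Both branches are infeasible, so the system has no integer solution.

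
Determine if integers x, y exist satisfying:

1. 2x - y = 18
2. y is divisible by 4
Yes

Take x = 9, y = 0. Substituting into each constraint:
  (1) 2(9) + 0 = 18 ✓
  (2) 0 = 4 × 0, remainder 0 ✓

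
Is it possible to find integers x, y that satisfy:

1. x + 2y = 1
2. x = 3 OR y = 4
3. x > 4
No

The full constraint system is jointly infeasible over the integers. Each constraint and what it forces:

  - x + 2y = 1: is a linear equation tying the variables together
  - x = 3 OR y = 4: forces a choice: either x = 3 or y = 4
  - x > 4: bounds one variable relative to a constant

Split on the disjunction (x = 3 OR y = 4):
  • If x = 3: this contradicts the bound x ≥ 5.
  • If y = 4: the equation forces x = -7, which contradicts the bound x ≥ 5.
Both branches are infeasible, so the system has no integer solution.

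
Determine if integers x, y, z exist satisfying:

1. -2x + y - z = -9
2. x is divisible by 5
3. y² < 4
Yes

Take x = 0, y = 1, z = 10. Substituting into each constraint:
  (1) -2(0) + 1 + (-10) = -9 ✓
  (2) 0 = 5 × 0, remainder 0 ✓
  (3) y² = (1)² = 1, and 1 < 4 ✓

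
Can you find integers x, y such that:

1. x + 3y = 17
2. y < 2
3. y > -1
Yes

Take x = 14, y = 1. Substituting into each constraint:
  (1) 14 + 3(1) = 17 ✓
  (2) 1 < 2 ✓
  (3) 1 > -1 ✓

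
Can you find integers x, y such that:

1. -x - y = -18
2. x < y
Yes

Take x = 8, y = 10. Substituting into each constraint:
  (1) (-8) + (-10) = -18 ✓
  (2) 8 < 10 ✓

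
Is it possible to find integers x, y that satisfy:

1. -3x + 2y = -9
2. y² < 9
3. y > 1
No

The full constraint system is jointly infeasible over the integers. Each constraint and what it forces:

  - -3x + 2y = -9: is a linear equation tying the variables together
  - y² < 9: restricts y to |y| ≤ 2
  - y > 1: bounds one variable relative to a constant

The bounds confine y to {2}. For each value, substitute into the equation:
  • y = 2: the equation gives -3x = -13, so x would not be an integer.
Every case fails, so no integer solution exists.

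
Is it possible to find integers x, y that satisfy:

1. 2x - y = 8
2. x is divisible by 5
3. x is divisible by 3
Yes

Take x = 0, y = -8. Substituting into each constraint:
  (1) 2(0) + 8 = 8 ✓
  (2) 0 = 5 × 0, remainder 0 ✓
  (3) 0 = 3 × 0, remainder 0 ✓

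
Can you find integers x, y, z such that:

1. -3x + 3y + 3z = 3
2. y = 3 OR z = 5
Yes

Take x = 2, y = 3, z = 0. Substituting into each constraint:
  (1) -3(2) + 3(3) + 3(0) = 3 ✓
  (2) y = 3, target 3 ✓ (first branch holds)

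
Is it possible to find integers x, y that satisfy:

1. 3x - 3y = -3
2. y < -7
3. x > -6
No

The full constraint system is jointly infeasible over the integers. Each constraint and what it forces:

  - 3x - 3y = -3: is a linear equation tying the variables together
  - y < -7: bounds one variable relative to a constant
  - x > -6: bounds one variable relative to a constant

Range argument: with x ∈ [-5, ∞], y ∈ [−∞, -8], the left side of the equation is at least 9, but the right side is -3 < 9. No integer solution exists.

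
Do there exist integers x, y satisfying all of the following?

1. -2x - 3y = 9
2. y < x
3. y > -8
Yes

Take x = 0, y = -3. Substituting into each constraint:
  (1) -2(0) - 3(-3) = 9 ✓
  (2) -3 < 0 ✓
  (3) -3 > -8 ✓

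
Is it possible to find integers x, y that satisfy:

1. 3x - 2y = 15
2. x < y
Yes

Take x = 17, y = 18. Substituting into each constraint:
  (1) 3(17) - 2(18) = 15 ✓
  (2) 17 < 18 ✓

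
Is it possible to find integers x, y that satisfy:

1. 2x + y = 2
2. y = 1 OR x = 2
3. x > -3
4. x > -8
Yes

Take x = 2, y = -2. Substituting into each constraint:
  (1) 2(2) + (-2) = 2 ✓
  (2) x = 2, target 2 ✓ (second branch holds)
  (3) 2 > -3 ✓
  (4) 2 > -8 ✓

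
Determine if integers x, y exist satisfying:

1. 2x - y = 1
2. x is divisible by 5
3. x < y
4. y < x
No

A contradictory subset is {x < y, y < x}. No integer assignment can satisfy these jointly:

  - x < y: bounds one variable relative to another variable
  - y < x: bounds one variable relative to another variable

Direct contradiction: y > x and x > y cannot both hold.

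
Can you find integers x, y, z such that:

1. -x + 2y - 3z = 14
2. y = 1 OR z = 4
Yes

Take x = 0, y = 13, z = 4. Substituting into each constraint:
  (1) 0 + 2(13) - 3(4) = 14 ✓
  (2) z = 4, target 4 ✓ (second branch holds)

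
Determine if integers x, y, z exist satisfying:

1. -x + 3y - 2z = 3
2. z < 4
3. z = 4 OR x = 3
Yes

Take x = 3, y = 2, z = 0. Substituting into each constraint:
  (1) (-3) + 3(2) - 2(0) = 3 ✓
  (2) 0 < 4 ✓
  (3) x = 3, target 3 ✓ (second branch holds)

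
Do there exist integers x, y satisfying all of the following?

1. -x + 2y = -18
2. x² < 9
Yes

Take x = 0, y = -9. Substituting into each constraint:
  (1) 0 + 2(-9) = -18 ✓
  (2) x² = (0)² = 0, and 0 < 9 ✓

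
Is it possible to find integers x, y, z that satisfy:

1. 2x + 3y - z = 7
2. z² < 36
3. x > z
Yes

Take x = 0, y = 2, z = -1. Substituting into each constraint:
  (1) 2(0) + 3(2) + 1 = 7 ✓
  (2) z² = (-1)² = 1, and 1 < 36 ✓
  (3) 0 > -1 ✓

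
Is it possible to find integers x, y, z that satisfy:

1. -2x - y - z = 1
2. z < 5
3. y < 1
Yes

Take x = 0, y = -1, z = 0. Substituting into each constraint:
  (1) -2(0) + 1 + 0 = 1 ✓
  (2) 0 < 5 ✓
  (3) -1 < 1 ✓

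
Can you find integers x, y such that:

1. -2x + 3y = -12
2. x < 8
Yes

Take x = 0, y = -4. Substituting into each constraint:
  (1) -2(0) + 3(-4) = -12 ✓
  (2) 0 < 8 ✓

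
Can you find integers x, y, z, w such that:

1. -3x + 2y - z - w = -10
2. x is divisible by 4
Yes

Take x = 0, y = 0, z = 10, w = 0. Substituting into each constraint:
  (1) -3(0) + 2(0) + (-10) + 0 = -10 ✓
  (2) 0 = 4 × 0, remainder 0 ✓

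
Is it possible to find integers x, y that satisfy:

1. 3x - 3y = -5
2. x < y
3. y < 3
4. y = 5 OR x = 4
No

Even the single constraint (3x - 3y = -5) is infeasible over the integers.

  - 3x - 3y = -5: every term on the left is divisible by 3, so the LHS ≡ 0 (mod 3), but the RHS -5 is not — no integer solution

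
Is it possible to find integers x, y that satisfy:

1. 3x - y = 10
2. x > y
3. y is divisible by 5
Yes

Take x = 0, y = -10. Substituting into each constraint:
  (1) 3(0) + 10 = 10 ✓
  (2) 0 > -10 ✓
  (3) -10 = 5 × -2, remainder 0 ✓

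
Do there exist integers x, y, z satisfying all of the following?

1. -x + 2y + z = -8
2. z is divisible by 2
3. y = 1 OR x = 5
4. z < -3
Yes

Take x = 6, y = 1, z = -4. Substituting into each constraint:
  (1) (-6) + 2(1) + (-4) = -8 ✓
  (2) -4 = 2 × -2, remainder 0 ✓
  (3) y = 1, target 1 ✓ (first branch holds)
  (4) -4 < -3 ✓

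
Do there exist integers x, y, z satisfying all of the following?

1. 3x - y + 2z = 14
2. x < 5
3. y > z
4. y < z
No

A contradictory subset is {y > z, y < z}. No integer assignment can satisfy these jointly:

  - y > z: bounds one variable relative to another variable
  - y < z: bounds one variable relative to another variable

Direct contradiction: y > z and z > y cannot both hold.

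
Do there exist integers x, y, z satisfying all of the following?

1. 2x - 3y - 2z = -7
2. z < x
Yes

Take x = 0, y = 3, z = -1. Substituting into each constraint:
  (1) 2(0) - 3(3) - 2(-1) = -7 ✓
  (2) -1 < 0 ✓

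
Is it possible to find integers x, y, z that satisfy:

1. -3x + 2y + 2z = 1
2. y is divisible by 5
Yes

Take x = 1, y = 0, z = 2. Substituting into each constraint:
  (1) -3(1) + 2(0) + 2(2) = 1 ✓
  (2) 0 = 5 × 0, remainder 0 ✓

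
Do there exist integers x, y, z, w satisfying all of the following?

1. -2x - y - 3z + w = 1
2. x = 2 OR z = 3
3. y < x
Yes

Take x = 1, y = 0, z = 3, w = 12. Substituting into each constraint:
  (1) -2(1) + 0 - 3(3) + 12 = 1 ✓
  (2) z = 3, target 3 ✓ (second branch holds)
  (3) 0 < 1 ✓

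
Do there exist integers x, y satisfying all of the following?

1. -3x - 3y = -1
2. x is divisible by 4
No

Even the single constraint (-3x - 3y = -1) is infeasible over the integers.

  - -3x - 3y = -1: every term on the left is divisible by 3, so the LHS ≡ 0 (mod 3), but the RHS -1 is not — no integer solution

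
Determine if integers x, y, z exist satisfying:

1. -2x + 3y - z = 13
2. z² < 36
Yes

Take x = 0, y = 5, z = 2. Substituting into each constraint:
  (1) -2(0) + 3(5) + (-2) = 13 ✓
  (2) z² = (2)² = 4, and 4 < 36 ✓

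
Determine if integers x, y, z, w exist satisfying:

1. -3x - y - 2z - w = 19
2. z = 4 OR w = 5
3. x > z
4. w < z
Yes

Take x = 7, y = -57, z = 6, w = 5. Substituting into each constraint:
  (1) -3(7) + 57 - 2(6) + (-5) = 19 ✓
  (2) w = 5, target 5 ✓ (second branch holds)
  (3) 7 > 6 ✓
  (4) 5 < 6 ✓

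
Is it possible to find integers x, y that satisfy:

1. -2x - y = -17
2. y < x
Yes

Take x = 6, y = 5. Substituting into each constraint:
  (1) -2(6) + (-5) = -17 ✓
  (2) 5 < 6 ✓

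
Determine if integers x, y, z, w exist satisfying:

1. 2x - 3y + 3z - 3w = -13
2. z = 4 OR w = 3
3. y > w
Yes

Take x = -14, y = 0, z = 4, w = -1. Substituting into each constraint:
  (1) 2(-14) - 3(0) + 3(4) - 3(-1) = -13 ✓
  (2) z = 4, target 4 ✓ (first branch holds)
  (3) 0 > -1 ✓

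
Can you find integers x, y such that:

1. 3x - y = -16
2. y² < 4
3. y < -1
No

A contradictory subset is {y² < 4, y < -1}. No integer assignment can satisfy these jointly:

  - y² < 4: restricts y to |y| ≤ 1
  - y < -1: bounds one variable relative to a constant

Direct contradiction: the bounds on y require y ≥ -1 and y ≤ -2 simultaneously, which is empty.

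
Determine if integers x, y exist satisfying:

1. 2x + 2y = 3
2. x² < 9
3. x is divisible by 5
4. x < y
No

Even the single constraint (2x + 2y = 3) is infeasible over the integers.

  - 2x + 2y = 3: every term on the left is divisible by 2, so the LHS ≡ 0 (mod 2), but the RHS 3 is not — no integer solution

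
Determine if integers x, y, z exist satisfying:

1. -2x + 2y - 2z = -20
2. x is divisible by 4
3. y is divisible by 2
Yes

Take x = 0, y = 0, z = 10. Substituting into each constraint:
  (1) -2(0) + 2(0) - 2(10) = -20 ✓
  (2) 0 = 4 × 0, remainder 0 ✓
  (3) 0 = 2 × 0, remainder 0 ✓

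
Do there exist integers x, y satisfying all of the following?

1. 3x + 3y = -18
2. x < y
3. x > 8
No

The full constraint system is jointly infeasible over the integers. Each constraint and what it forces:

  - 3x + 3y = -18: is a linear equation tying the variables together
  - x < y: bounds one variable relative to another variable
  - x > 8: bounds one variable relative to a constant

Propagating the comparison: y > x and x ≥ 9 give y ≥ 10. Range argument: with x ∈ [9, ∞], y ∈ [10, ∞], the left side of the equation is at least 57, but the right side is -18 < 57. No integer solution exists.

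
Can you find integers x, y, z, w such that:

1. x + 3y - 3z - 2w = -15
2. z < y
Yes

Take x = 0, y = 1, z = 0, w = 9. Substituting into each constraint:
  (1) 0 + 3(1) - 3(0) - 2(9) = -15 ✓
  (2) 0 < 1 ✓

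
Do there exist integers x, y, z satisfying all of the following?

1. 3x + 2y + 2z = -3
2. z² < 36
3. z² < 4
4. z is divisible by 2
Yes

Take x = -1, y = 0, z = 0. Substituting into each constraint:
  (1) 3(-1) + 2(0) + 2(0) = -3 ✓
  (2) z² = (0)² = 0, and 0 < 36 ✓
  (3) z² = (0)² = 0, and 0 < 4 ✓
  (4) 0 = 2 × 0, remainder 0 ✓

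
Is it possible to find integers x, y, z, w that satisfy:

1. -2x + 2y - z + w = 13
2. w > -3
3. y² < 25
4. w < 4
Yes

Take x = 0, y = 0, z = -10, w = 3. Substituting into each constraint:
  (1) -2(0) + 2(0) + 10 + 3 = 13 ✓
  (2) 3 > -3 ✓
  (3) y² = (0)² = 0, and 0 < 25 ✓
  (4) 3 < 4 ✓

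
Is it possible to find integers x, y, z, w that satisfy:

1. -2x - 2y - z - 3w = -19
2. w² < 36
Yes

Take x = 9, y = 0, z = 1, w = 0. Substituting into each constraint:
  (1) -2(9) - 2(0) + (-1) - 3(0) = -19 ✓
  (2) w² = (0)² = 0, and 0 < 36 ✓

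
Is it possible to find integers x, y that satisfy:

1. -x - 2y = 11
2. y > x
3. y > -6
Yes

Take x = -5, y = -3. Substituting into each constraint:
  (1) 5 - 2(-3) = 11 ✓
  (2) -3 > -5 ✓
  (3) -3 > -6 ✓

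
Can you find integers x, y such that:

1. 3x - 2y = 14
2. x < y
Yes

Take x = 16, y = 17. Substituting into each constraint:
  (1) 3(16) - 2(17) = 14 ✓
  (2) 16 < 17 ✓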